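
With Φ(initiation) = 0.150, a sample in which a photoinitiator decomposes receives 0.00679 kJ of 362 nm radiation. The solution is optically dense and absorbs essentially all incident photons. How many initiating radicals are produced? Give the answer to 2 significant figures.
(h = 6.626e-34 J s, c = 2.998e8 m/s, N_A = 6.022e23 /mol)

Photon energy at 362 nm: hc/λ = (6.626e-34)(2.998e8)/(362e-9) = 5.487e-19 J.
Incident energy: 0.00679 kJ = 6.79 J.
Photons incident: 6.79 / 5.487e-19 = 1.237e19, i.e. 1.237e19/6.022e23 = 2.054e-5 mol.
Product: Φ × n_abs = 0.150 × 2.054e-5 = 3.081e-6 mol.
As a count: 3.081e-6 × 6.022e23 = 1.9e18.

1.9e18 initiating radicals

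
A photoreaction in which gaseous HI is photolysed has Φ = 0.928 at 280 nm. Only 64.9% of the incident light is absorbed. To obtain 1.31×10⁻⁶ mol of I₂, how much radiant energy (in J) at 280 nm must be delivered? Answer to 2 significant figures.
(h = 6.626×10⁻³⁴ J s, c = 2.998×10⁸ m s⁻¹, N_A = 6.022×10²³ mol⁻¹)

Photons that must be absorbed: 1.31×10⁻⁶ / 0.928 = 1.412×10⁻⁶ mol.
Incident photons needed: 1.412×10⁻⁶ / 0.649 = 2.176×10⁻⁶ mol.
Photon energy: hc/λ = 7.095×10⁻¹⁹ J; per mole, 4.273×10⁵ J mol⁻¹.
Energy required: 2.176×10⁻⁶ × 4.273×10⁵ = 0.93 J.

0.93 J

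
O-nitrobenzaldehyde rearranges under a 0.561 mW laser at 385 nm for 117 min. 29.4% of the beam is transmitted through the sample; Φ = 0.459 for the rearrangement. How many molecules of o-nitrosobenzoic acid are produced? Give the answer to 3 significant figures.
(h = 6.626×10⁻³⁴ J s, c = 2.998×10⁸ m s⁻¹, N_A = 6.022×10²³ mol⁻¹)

Photon energy at 385 nm: hc/λ = (6.626×10⁻³⁴)(2.998×10⁸)/(385×10⁻⁹) = 5.160×10⁻¹⁹ J.
Energy delivered: (0.561 mW)(7020 s) = 3.938 J.
Photons incident: 3.938 / 5.160×10⁻¹⁹ = 7.632×10¹⁸, i.e. 7.632×10¹⁸/6.022×10²³ = 1.267×10⁻⁵ mol.
Fraction absorbed: 1 − 29.4/100 = 0.7060.
Photons absorbed: 0.7060 × 1.267×10⁻⁵ = 8.945×10⁻⁶ mol.
Product: Φ × n_abs = 0.459 × 8.945×10⁻⁶ = 4.106×10⁻⁶ mol.
As a count: 4.106×10⁻⁶ × 6.022×10²³ = 2.47×10¹⁸.

2.47×10¹⁸ molecules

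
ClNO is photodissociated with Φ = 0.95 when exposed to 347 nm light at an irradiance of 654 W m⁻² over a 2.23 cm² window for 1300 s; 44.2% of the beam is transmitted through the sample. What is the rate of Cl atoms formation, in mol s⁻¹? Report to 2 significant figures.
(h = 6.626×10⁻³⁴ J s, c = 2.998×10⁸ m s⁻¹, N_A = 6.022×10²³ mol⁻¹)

2.2×10⁻⁷ mol s⁻¹

Photon energy at 347 nm: hc/λ = (6.626×10⁻³⁴)(2.998×10⁸)/(347×10⁻⁹) = 5.725×10⁻¹⁹ J.
Energy delivered: (654 W m⁻²)(2.23×10⁻⁴ m²)(1300 s) = 189.6 J.
Photons incident: 189.6 / 5.725×10⁻¹⁹ = 3.312×10²⁰, i.e. 3.312×10²⁰/6.022×10²³ = 5.500×10⁻⁴ mol.
Fraction absorbed: 1 − 44.2/100 = 0.5580.
Photons absorbed: 0.5580 × 5.500×10⁻⁴ = 3.069×10⁻⁴ mol.
Product formed: 0.95 × 3.069×10⁻⁴ = 2.916×10⁻⁴ mol.
Rate: 2.916×10⁻⁴ / 1300 s = 2.2×10⁻⁷ mol s⁻¹.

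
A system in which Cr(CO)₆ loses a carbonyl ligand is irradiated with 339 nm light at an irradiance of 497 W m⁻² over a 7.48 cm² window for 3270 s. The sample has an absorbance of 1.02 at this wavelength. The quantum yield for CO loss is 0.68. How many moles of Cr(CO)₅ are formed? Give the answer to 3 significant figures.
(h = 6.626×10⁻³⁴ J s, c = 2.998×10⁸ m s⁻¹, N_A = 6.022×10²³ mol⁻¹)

0.00212 mol

Photon energy at 339 nm: hc/λ = (6.626×10⁻³⁴)(2.998×10⁸)/(339×10⁻⁹) = 5.860×10⁻¹⁹ J.
Energy delivered: (497 W m⁻²)(7.48×10⁻⁴ m²)(3270 s) = 1216 J.
Photons incident: 1216 / 5.860×10⁻¹⁹ = 2.075×10²¹, i.e. 2.075×10²¹/6.022×10²³ = 0.003446 mol.
Fraction absorbed: 1 − 10^(−1.02) = 0.9045.
Photons absorbed: 0.9045 × 0.003446 = 0.003117 mol.
Product: Φ × n_abs = 0.68 × 0.003117 = 0.002120 mol.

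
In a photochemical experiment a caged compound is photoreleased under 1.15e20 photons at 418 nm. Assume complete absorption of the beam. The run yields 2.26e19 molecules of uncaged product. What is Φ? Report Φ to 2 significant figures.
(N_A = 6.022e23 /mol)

Product: 2.26e19 / 6.022e23 = 3.753e-5 mol.
Moles of photons: 1.15e20 / 6.022e23 = 1.910e-4 mol.
Φ = 3.753e-5 mol / 1.910e-4 mol photons = 0.20.

Φ = 0.20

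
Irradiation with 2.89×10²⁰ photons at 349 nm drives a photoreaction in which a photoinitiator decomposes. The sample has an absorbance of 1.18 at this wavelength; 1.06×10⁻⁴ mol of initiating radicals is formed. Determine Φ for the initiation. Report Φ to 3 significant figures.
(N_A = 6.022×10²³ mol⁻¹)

Φ = 0.237

Moles of photons: 2.89×10²⁰ / 6.022×10²³ = 4.799×10⁻⁴ mol.
Fraction absorbed: 1 − 10^(−1.18) = 0.9339.
Photons absorbed: 0.9339 × 4.799×10⁻⁴ = 4.482×10⁻⁴ mol.
Φ = 1.06×10⁻⁴ mol / 4.482×10⁻⁴ mol photons = 0.237.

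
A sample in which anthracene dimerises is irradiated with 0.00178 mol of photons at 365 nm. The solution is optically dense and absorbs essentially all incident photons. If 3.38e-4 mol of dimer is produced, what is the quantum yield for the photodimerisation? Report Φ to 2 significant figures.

Φ = 0.19

Φ = 3.38e-4 mol / 0.00178 mol photons = 0.19.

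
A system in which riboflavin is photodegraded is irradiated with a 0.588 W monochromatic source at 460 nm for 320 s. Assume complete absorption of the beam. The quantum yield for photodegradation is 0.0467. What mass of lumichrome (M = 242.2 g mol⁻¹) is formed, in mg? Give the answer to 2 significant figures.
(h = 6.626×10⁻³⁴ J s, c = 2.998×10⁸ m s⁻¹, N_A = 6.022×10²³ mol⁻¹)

8.2 mg

Photon energy at 460 nm: hc/λ = (6.626×10⁻³⁴)(2.998×10⁸)/(460×10⁻⁹) = 4.318×10⁻¹⁹ J.
Energy delivered: (0.588 W)(320 s) = 188.2 J.
Photons incident: 188.2 / 4.318×10⁻¹⁹ = 4.358×10²⁰, i.e. 4.358×10²⁰/6.022×10²³ = 7.237×10⁻⁴ mol.
Product: Φ × n_abs = 0.0467 × 7.237×10⁻⁴ = 3.380×10⁻⁵ mol.
Mass: 3.380×10⁻⁵ × 242.2 = 0.008186 g = 8.2 mg.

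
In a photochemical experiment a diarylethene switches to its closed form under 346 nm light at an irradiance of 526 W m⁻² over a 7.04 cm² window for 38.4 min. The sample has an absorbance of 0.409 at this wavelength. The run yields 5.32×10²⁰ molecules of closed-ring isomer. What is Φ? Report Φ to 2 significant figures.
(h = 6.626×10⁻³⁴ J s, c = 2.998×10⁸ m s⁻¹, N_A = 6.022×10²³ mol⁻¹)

Product: 5.32×10²⁰ / 6.022×10²³ = 8.834×10⁻⁴ mol.
Photon energy at 346 nm: hc/λ = (6.626×10⁻³⁴)(2.998×10⁸)/(346×10⁻⁹) = 5.741×10⁻¹⁹ J.
Energy delivered: (526 W m⁻²)(7.04×10⁻⁴ m²)(2304 s) = 853.2 J.
Photons incident: 853.2 / 5.741×10⁻¹⁹ = 1.486×10²¹, i.e. 1.486×10²¹/6.022×10²³ = 0.002468 mol.
Fraction absorbed: 1 − 10^(−0.409) = 0.6101.
Photons absorbed: 0.6101 × 0.002468 = 0.001506 mol.
Φ = 8.834×10⁻⁴ mol / 0.001506 mol photons = 0.59.

Φ = 0.59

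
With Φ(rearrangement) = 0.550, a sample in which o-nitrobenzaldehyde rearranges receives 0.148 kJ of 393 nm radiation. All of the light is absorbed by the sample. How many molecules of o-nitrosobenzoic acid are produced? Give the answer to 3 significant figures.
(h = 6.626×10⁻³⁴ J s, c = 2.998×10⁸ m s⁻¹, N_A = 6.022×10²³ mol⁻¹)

Photon energy at 393 nm: hc/λ = (6.626×10⁻³⁴)(2.998×10⁸)/(393×10⁻⁹) = 5.055×10⁻¹⁹ J.
Incident energy: 0.148 kJ = 148 J.
Photons incident: 148 / 5.055×10⁻¹⁹ = 2.928×10²⁰, i.e. 2.928×10²⁰/6.022×10²³ = 4.862×10⁻⁴ mol.
Product: Φ × n_abs = 0.550 × 4.862×10⁻⁴ = 2.674×10⁻⁴ mol.
As a count: 2.674×10⁻⁴ × 6.022×10²³ = 1.61×10²⁰.

1.61×10²⁰ molecules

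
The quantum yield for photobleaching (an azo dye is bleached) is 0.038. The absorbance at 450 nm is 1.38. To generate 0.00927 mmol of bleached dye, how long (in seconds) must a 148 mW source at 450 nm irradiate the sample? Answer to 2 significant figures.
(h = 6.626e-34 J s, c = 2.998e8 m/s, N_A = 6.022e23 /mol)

Product: 0.00927 mmol = 9.27e-6 mol.
Photons that must be absorbed: 9.27e-6 / 0.038 = 2.439e-4 mol.
Fraction absorbed: 1 − 10^(−1.38) = 0.9583.
Incident photons needed: 2.439e-4 / 0.9583 = 2.545e-4 mol.
Photon energy: hc/λ = 4.414e-19 J; per mole, 2.658e5 J mol⁻¹.
Energy required: 2.545e-4 × 2.658e5 = 67.65 J.
Time: 67.65 J / 0.148 W = 460 s.

t ≈ 460 s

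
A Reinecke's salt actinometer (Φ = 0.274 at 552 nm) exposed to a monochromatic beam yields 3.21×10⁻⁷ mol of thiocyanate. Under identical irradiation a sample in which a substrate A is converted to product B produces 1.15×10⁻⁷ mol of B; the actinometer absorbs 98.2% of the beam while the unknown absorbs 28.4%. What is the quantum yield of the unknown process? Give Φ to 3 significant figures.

Photons absorbed by the actinometer: 3.21×10⁻⁷ / 0.274 = 1.172×10⁻⁶ mol.
Incident flux: 1.172×10⁻⁶ / 0.982 = 1.193×10⁻⁶ einstein.
Absorbed by unknown: 0.284 × 1.193×10⁻⁶ = 3.388×10⁻⁷ mol.
Φ(unknown) = 1.15×10⁻⁷ / 3.388×10⁻⁷ = 0.339.

Φ = 0.339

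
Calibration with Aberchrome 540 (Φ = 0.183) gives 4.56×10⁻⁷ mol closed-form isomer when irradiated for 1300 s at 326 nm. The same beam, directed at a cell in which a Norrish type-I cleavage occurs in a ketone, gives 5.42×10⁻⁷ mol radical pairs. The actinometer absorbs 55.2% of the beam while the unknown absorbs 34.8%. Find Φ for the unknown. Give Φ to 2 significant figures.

Φ = 0.35

Photons absorbed by the actinometer: 4.56×10⁻⁷ / 0.183 = 2.492×10⁻⁶ mol.
Incident flux: 2.492×10⁻⁶ / 0.552 = 4.514×10⁻⁶ einstein.
Absorbed by unknown: 0.348 × 4.514×10⁻⁶ = 1.571×10⁻⁶ mol.
Φ(unknown) = 5.42×10⁻⁷ / 1.571×10⁻⁶ = 0.35.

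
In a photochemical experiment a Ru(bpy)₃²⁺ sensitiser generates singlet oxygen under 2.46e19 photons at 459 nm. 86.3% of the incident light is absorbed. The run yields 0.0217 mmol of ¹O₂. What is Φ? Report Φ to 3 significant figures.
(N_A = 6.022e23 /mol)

Product: 0.0217 mmol = 2.17e-5 mol.
Moles of photons: 2.46e19 / 6.022e23 = 4.085e-5 mol.
Photons absorbed: 0.863 × 4.085e-5 = 3.525e-5 mol.
Φ = 2.17e-5 mol / 3.525e-5 mol photons = 0.616.

Φ = 0.616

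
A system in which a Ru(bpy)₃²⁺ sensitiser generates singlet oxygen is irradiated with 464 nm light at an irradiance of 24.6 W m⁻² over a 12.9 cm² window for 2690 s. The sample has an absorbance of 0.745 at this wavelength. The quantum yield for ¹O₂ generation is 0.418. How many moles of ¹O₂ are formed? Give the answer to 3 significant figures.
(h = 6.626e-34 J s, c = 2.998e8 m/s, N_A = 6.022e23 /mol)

Photon energy at 464 nm: hc/λ = (6.626e-34)(2.998e8)/(464e-9) = 4.281e-19 J.
Energy delivered: (24.6 W m⁻²)(12.9e-4 m²)(2690 s) = 85.36 J.
Photons incident: 85.36 / 4.281e-19 = 1.994e20, i.e. 1.994e20/6.022e23 = 3.311e-4 mol.
Fraction absorbed: 1 − 10^(−0.745) = 0.8201.
Photons absorbed: 0.8201 × 3.311e-4 = 2.715e-4 mol.
Product: Φ × n_abs = 0.418 × 2.715e-4 = 1.135e-4 mol.

1.14e-4 mol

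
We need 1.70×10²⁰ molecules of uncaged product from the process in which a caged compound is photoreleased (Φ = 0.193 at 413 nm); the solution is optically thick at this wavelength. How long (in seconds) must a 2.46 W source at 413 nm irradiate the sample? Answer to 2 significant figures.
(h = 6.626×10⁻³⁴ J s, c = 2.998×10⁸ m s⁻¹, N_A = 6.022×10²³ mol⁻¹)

t ≈ 170 s

Product: 1.70×10²⁰ / 6.022×10²³ = 2.823×10⁻⁴ mol.
Photons that must be absorbed: 2.823×10⁻⁴ / 0.193 = 0.001463 mol.
Photon energy: hc/λ = 4.810×10⁻¹⁹ J; per mole, 2.897×10⁵ J mol⁻¹.
Energy required: 0.001463 × 2.897×10⁵ = 423.8 J.
Time: 423.8 J / 2.46 W = 170 s.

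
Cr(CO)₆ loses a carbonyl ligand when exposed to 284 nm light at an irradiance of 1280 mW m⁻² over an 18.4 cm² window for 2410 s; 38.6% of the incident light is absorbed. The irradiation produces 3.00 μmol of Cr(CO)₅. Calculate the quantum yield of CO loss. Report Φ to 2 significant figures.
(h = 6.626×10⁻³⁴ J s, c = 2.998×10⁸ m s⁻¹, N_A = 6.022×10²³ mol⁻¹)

Φ = 0.58

Product: 3.00 μmol = 3.00×10⁻⁶ mol.
Photon energy at 284 nm: hc/λ = (6.626×10⁻³⁴)(2.998×10⁸)/(284×10⁻⁹) = 6.995×10⁻¹⁹ J.
Energy delivered: (1280 mW m⁻²)(18.4×10⁻⁴ m²)(2410 s) = 5.676 J.
Photons incident: 5.676 / 6.995×10⁻¹⁹ = 8.114×10¹⁸, i.e. 8.114×10¹⁸/6.022×10²³ = 1.347×10⁻⁵ mol.
Photons absorbed: 0.386 × 1.347×10⁻⁵ = 5.199×10⁻⁶ mol.
Φ = 3.00×10⁻⁶ mol / 5.199×10⁻⁶ mol photons = 0.58.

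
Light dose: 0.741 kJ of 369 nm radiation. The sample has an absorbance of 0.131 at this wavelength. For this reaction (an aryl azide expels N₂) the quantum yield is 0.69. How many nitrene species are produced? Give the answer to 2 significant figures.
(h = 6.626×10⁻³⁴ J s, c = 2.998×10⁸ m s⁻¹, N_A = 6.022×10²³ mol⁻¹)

2.5×10²⁰ species

Photon energy at 369 nm: hc/λ = (6.626×10⁻³⁴)(2.998×10⁸)/(369×10⁻⁹) = 5.383×10⁻¹⁹ J.
Incident energy: 0.741 kJ = 741 J.
Photons incident: 741 / 5.383×10⁻¹⁹ = 1.377×10²¹, i.e. 1.377×10²¹/6.022×10²³ = 0.002287 mol.
Fraction absorbed: 1 − 10^(−0.131) = 0.2604.
Photons absorbed: 0.2604 × 0.002287 = 5.955×10⁻⁴ mol.
Product: Φ × n_abs = 0.69 × 5.955×10⁻⁴ = 4.109×10⁻⁴ mol.
As a count: 4.109×10⁻⁴ × 6.022×10²³ = 2.5×10²⁰.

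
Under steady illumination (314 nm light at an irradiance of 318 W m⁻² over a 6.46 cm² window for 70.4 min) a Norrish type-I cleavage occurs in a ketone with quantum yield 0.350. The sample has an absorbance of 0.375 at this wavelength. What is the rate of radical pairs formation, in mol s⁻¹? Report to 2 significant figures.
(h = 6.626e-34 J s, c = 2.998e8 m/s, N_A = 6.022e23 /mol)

1.1e-7 mol s⁻¹

Photon energy at 314 nm: hc/λ = (6.626e-34)(2.998e8)/(314e-9) = 6.326e-19 J.
Energy delivered: (318 W m⁻²)(6.46e-4 m²)(4224 s) = 867.7 J.
Photons incident: 867.7 / 6.326e-19 = 1.372e21, i.e. 1.372e21/6.022e23 = 0.002278 mol.
Fraction absorbed: 1 − 10^(−0.375) = 0.5783.
Photons absorbed: 0.5783 × 0.002278 = 0.001317 mol.
Product formed: 0.350 × 0.001317 = 4.609e-4 mol.
Rate: 4.609e-4 / 4224 s = 1.1e-7 mol s⁻¹.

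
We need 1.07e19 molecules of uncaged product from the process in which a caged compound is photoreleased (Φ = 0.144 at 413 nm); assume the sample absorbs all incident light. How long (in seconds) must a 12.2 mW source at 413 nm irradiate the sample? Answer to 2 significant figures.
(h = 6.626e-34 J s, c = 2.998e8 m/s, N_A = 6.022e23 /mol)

t ≈ 2900 s

Product: 1.07e19 / 6.022e23 = 1.777e-5 mol.
Photons that must be absorbed: 1.777e-5 / 0.144 = 1.234e-4 mol.
Photon energy: hc/λ = 4.810e-19 J; per mole, 2.897e5 J mol⁻¹.
Energy required: 1.234e-4 × 2.897e5 = 35.75 J.
Time: 35.75 J / 0.0122 W = 2900 s.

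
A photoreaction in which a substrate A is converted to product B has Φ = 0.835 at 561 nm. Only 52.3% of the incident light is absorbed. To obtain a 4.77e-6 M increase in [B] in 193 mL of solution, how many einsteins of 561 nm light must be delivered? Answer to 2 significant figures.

2.1e-6 einstein

Product: (4.77e-6 M)(0.193 L) = 9.206e-7 mol.
Photons that must be absorbed: 9.206e-7 / 0.835 = 1.103e-6 mol.
Incident photons needed: 1.103e-6 / 0.523 = 2.109e-6 mol.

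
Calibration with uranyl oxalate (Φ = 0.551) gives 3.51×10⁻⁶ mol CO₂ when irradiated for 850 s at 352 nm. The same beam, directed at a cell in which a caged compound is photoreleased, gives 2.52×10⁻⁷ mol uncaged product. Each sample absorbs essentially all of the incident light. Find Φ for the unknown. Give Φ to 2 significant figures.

Φ = 0.040

Photons absorbed by the actinometer: 3.51×10⁻⁶ / 0.551 = 6.370×10⁻⁶ mol.
Φ(unknown) = 2.52×10⁻⁷ / 6.370×10⁻⁶ = 0.040.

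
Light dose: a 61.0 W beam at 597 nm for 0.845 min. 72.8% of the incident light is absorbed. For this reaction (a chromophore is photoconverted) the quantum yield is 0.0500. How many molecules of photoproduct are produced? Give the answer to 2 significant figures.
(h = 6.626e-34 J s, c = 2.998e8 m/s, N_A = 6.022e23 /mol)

Photon energy at 597 nm: hc/λ = (6.626e-34)(2.998e8)/(597e-9) = 3.327e-19 J.
Energy delivered: (61.0 W)(50.7 s) = 3093 J.
Photons incident: 3093 / 3.327e-19 = 9.297e21, i.e. 9.297e21/6.022e23 = 0.01544 mol.
Photons absorbed: 0.728 × 0.01544 = 0.01124 mol.
Product: Φ × n_abs = 0.0500 × 0.01124 = 5.620e-4 mol.
As a count: 5.620e-4 × 6.022e23 = 3.4e20.

3.4e20 molecules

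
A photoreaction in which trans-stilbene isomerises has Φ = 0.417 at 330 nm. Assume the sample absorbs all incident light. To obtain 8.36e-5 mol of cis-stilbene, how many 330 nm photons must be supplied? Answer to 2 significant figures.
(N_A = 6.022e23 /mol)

1.2e20 photons

Photons that must be absorbed: 8.36e-5 / 0.417 = 2.005e-4 mol.
Photon count: 2.005e-4 × 6.022e23 = 1.2e20.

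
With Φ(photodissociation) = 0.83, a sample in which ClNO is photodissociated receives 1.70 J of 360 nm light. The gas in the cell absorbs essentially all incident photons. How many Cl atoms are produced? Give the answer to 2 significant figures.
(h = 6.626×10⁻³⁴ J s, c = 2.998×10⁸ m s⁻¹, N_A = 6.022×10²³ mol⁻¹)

Photon energy at 360 nm: hc/λ = (6.626×10⁻³⁴)(2.998×10⁸)/(360×10⁻⁹) = 5.518×10⁻¹⁹ J.
Photons incident: 1.70 / 5.518×10⁻¹⁹ = 3.081×10¹⁸, i.e. 3.081×10¹⁸/6.022×10²³ = 5.116×10⁻⁶ mol.
Product: Φ × n_abs = 0.83 × 5.116×10⁻⁶ = 4.246×10⁻⁶ mol.
As a count: 4.246×10⁻⁶ × 6.022×10²³ = 2.6×10¹⁸.

2.6×10¹⁸ atoms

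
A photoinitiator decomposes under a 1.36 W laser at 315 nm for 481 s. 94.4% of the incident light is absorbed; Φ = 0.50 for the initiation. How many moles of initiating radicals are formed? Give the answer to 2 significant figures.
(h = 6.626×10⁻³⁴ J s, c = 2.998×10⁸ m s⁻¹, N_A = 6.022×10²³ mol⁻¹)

Photon energy at 315 nm: hc/λ = (6.626×10⁻³⁴)(2.998×10⁸)/(315×10⁻⁹) = 6.306×10⁻¹⁹ J.
Energy delivered: (1.36 W)(481 s) = 654.2 J.
Photons incident: 654.2 / 6.306×10⁻¹⁹ = 1.037×10²¹, i.e. 1.037×10²¹/6.022×10²³ = 0.001722 mol.
Photons absorbed: 0.944 × 0.001722 = 0.001626 mol.
Product: Φ × n_abs = 0.50 × 0.001626 = 8.130×10⁻⁴ mol.

8.1×10⁻⁴ mol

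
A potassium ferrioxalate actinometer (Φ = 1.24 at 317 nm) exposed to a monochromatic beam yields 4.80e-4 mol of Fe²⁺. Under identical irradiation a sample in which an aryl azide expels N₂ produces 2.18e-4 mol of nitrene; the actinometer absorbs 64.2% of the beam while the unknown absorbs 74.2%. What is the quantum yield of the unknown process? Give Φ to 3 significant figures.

Φ = 0.487

Photons absorbed by the actinometer: 4.80e-4 / 1.24 = 3.871e-4 mol.
Incident flux: 3.871e-4 / 0.642 = 6.030e-4 einstein.
Absorbed by unknown: 0.742 × 6.030e-4 = 4.474e-4 mol.
Φ(unknown) = 2.18e-4 / 4.474e-4 = 0.487.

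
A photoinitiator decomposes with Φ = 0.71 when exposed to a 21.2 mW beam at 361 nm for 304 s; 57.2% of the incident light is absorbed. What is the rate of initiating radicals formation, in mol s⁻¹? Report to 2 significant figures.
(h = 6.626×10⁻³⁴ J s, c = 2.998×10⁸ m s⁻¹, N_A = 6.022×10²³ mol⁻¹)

Photon energy at 361 nm: hc/λ = (6.626×10⁻³⁴)(2.998×10⁸)/(361×10⁻⁹) = 5.503×10⁻¹⁹ J.
Energy delivered: (21.2 mW)(304 s) = 6.445 J.
Photons incident: 6.445 / 5.503×10⁻¹⁹ = 1.171×10¹⁹, i.e. 1.171×10¹⁹/6.022×10²³ = 1.945×10⁻⁵ mol.
Photons absorbed: 0.572 × 1.945×10⁻⁵ = 1.113×10⁻⁵ mol.
Product formed: 0.71 × 1.113×10⁻⁵ = 7.902×10⁻⁶ mol.
Rate: 7.902×10⁻⁶ / 304 s = 2.6×10⁻⁸ mol s⁻¹.

2.6×10⁻⁸ mol s⁻¹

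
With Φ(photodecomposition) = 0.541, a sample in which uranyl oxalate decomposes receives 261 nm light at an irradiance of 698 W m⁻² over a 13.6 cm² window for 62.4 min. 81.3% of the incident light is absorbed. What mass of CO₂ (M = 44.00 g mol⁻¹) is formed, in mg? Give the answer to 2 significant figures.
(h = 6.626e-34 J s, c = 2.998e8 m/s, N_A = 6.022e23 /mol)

Photon energy at 261 nm: hc/λ = (6.626e-34)(2.998e8)/(261e-9) = 7.611e-19 J.
Energy delivered: (698 W m⁻²)(13.6e-4 m²)(3744 s) = 3554 J.
Photons incident: 3554 / 7.611e-19 = 4.670e21, i.e. 4.670e21/6.022e23 = 0.007755 mol.
Photons absorbed: 0.813 × 0.007755 = 0.006305 mol.
Product: Φ × n_abs = 0.541 × 0.006305 = 0.003411 mol.
Mass: 0.003411 × 44.00 = 0.1501 g = 150 mg.

150 mg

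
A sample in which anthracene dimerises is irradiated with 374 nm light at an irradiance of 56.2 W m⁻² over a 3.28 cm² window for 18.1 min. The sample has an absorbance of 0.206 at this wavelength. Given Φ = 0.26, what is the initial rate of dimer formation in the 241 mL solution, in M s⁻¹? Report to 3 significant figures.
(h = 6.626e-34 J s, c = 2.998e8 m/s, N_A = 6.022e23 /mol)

2.35e-8 M s⁻¹

Photon energy at 374 nm: hc/λ = (6.626e-34)(2.998e8)/(374e-9) = 5.311e-19 J.
Energy delivered: (56.2 W m⁻²)(3.28e-4 m²)(1086 s) = 20.02 J.
Photons incident: 20.02 / 5.311e-19 = 3.770e19, i.e. 3.770e19/6.022e23 = 6.260e-5 mol.
Fraction absorbed: 1 − 10^(−0.206) = 0.3777.
Photons absorbed: 0.3777 × 6.260e-5 = 2.364e-5 mol.
Product formed: 0.26 × 2.364e-5 = 6.146e-6 mol.
Rate: 6.146e-6 mol / (1086 s × 0.241 L) = 2.35e-8 M s⁻¹.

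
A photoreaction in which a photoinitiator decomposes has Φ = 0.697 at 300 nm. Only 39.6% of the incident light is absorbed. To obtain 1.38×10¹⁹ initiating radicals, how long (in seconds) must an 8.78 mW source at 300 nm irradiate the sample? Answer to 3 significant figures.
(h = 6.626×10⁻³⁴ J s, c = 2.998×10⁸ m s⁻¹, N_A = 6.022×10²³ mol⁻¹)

t ≈ 3770 s

Product: 1.38×10¹⁹ / 6.022×10²³ = 2.292×10⁻⁵ mol.
Photons that must be absorbed: 2.292×10⁻⁵ / 0.697 = 3.288×10⁻⁵ mol.
Incident photons needed: 3.288×10⁻⁵ / 0.396 = 8.303×10⁻⁵ mol.
Photon energy: hc/λ = 6.622×10⁻¹⁹ J; per mole, 3.988×10⁵ J mol⁻¹.
Energy required: 8.303×10⁻⁵ × 3.988×10⁵ = 33.11 J.
Time: 33.11 J / 0.00878 W = 3770 s.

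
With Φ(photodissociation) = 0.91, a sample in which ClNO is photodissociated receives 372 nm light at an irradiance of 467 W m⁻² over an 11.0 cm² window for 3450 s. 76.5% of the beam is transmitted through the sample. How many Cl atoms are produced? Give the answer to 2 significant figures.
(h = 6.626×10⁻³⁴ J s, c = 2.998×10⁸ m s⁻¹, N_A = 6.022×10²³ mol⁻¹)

Photon energy at 372 nm: hc/λ = (6.626×10⁻³⁴)(2.998×10⁸)/(372×10⁻⁹) = 5.340×10⁻¹⁹ J.
Energy delivered: (467 W m⁻²)(11.0×10⁻⁴ m²)(3450 s) = 1772 J.
Photons incident: 1772 / 5.340×10⁻¹⁹ = 3.318×10²¹, i.e. 3.318×10²¹/6.022×10²³ = 0.005510 mol.
Fraction absorbed: 1 − 76.5/100 = 0.2350.
Photons absorbed: 0.2350 × 0.005510 = 0.001295 mol.
Product: Φ × n_abs = 0.91 × 0.001295 = 0.001178 mol.
As a count: 0.001178 × 6.022×10²³ = 7.1×10²⁰.

7.1×10²⁰ atoms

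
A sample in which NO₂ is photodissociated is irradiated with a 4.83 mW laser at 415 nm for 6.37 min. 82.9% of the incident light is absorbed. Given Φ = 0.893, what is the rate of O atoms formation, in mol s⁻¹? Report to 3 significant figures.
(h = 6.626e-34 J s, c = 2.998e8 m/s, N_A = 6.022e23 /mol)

Photon energy at 415 nm: hc/λ = (6.626e-34)(2.998e8)/(415e-9) = 4.787e-19 J.
Energy delivered: (4.83 mW)(382.2 s) = 1.846 J.
Photons incident: 1.846 / 4.787e-19 = 3.856e18, i.e. 3.856e18/6.022e23 = 6.403e-6 mol.
Photons absorbed: 0.829 × 6.403e-6 = 5.308e-6 mol.
Product formed: 0.893 × 5.308e-6 = 4.740e-6 mol.
Rate: 4.740e-6 / 382.2 s = 1.24e-8 mol s⁻¹.

1.24e-8 mol s⁻¹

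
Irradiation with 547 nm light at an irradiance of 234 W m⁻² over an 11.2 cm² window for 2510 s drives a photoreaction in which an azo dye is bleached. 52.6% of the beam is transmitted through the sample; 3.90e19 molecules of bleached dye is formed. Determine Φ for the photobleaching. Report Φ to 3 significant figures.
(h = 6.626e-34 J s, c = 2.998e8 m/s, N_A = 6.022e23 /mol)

Product: 3.90e19 / 6.022e23 = 6.476e-5 mol.
Photon energy at 547 nm: hc/λ = (6.626e-34)(2.998e8)/(547e-9) = 3.632e-19 J.
Energy delivered: (234 W m⁻²)(11.2e-4 m²)(2510 s) = 657.8 J.
Photons incident: 657.8 / 3.632e-19 = 1.811e21, i.e. 1.811e21/6.022e23 = 0.003007 mol.
Fraction absorbed: 1 − 52.6/100 = 0.4740.
Photons absorbed: 0.4740 × 0.003007 = 0.001425 mol.
Φ = 6.476e-5 mol / 0.001425 mol photons = 0.0454.

Φ = 0.0454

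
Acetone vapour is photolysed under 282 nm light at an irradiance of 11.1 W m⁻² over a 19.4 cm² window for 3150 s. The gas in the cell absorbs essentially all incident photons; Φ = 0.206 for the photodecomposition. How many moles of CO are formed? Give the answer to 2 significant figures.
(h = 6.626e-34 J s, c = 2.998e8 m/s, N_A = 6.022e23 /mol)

Photon energy at 282 nm: hc/λ = (6.626e-34)(2.998e8)/(282e-9) = 7.044e-19 J.
Energy delivered: (11.1 W m⁻²)(19.4e-4 m²)(3150 s) = 67.83 J.
Photons incident: 67.83 / 7.044e-19 = 9.629e19, i.e. 9.629e19/6.022e23 = 1.599e-4 mol.
Product: Φ × n_abs = 0.206 × 1.599e-4 = 3.294e-5 mol.

3.3e-5 mol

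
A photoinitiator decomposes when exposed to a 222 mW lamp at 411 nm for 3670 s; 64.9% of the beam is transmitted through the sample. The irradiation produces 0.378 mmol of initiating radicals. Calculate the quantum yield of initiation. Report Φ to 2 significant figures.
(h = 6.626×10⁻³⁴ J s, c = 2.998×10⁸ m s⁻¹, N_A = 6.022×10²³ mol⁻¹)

Product: 0.378 mmol = 3.78×10⁻⁴ mol.
Photon energy at 411 nm: hc/λ = (6.626×10⁻³⁴)(2.998×10⁸)/(411×10⁻⁹) = 4.833×10⁻¹⁹ J.
Energy delivered: (222 mW)(3670 s) = 814.7 J.
Photons incident: 814.7 / 4.833×10⁻¹⁹ = 1.686×10²¹, i.e. 1.686×10²¹/6.022×10²³ = 0.002800 mol.
Fraction absorbed: 1 − 64.9/100 = 0.3510.
Photons absorbed: 0.3510 × 0.002800 = 9.828×10⁻⁴ mol.
Φ = 3.78×10⁻⁴ mol / 9.828×10⁻⁴ mol photons = 0.38.

Φ = 0.38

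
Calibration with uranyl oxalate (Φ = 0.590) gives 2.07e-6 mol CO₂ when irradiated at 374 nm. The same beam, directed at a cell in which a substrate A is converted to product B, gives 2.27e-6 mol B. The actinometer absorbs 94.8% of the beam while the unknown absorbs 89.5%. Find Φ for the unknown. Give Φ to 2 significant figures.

Φ = 0.69

Photons absorbed by the actinometer: 2.07e-6 / 0.590 = 3.508e-6 mol.
Incident flux: 3.508e-6 / 0.948 = 3.700e-6 einstein.
Absorbed by unknown: 0.895 × 3.700e-6 = 3.312e-6 mol.
Φ(unknown) = 2.27e-6 / 3.312e-6 = 0.69.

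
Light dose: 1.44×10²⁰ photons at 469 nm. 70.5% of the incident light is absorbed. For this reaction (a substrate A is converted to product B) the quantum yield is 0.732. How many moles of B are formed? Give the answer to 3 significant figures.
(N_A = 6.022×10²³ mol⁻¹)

1.23×10⁻⁴ mol

Moles of photons: 1.44×10²⁰ / 6.022×10²³ = 2.391×10⁻⁴ mol.
Photons absorbed: 0.705 × 2.391×10⁻⁴ = 1.686×10⁻⁴ mol.
Product: Φ × n_abs = 0.732 × 1.686×10⁻⁴ = 1.234×10⁻⁴ mol.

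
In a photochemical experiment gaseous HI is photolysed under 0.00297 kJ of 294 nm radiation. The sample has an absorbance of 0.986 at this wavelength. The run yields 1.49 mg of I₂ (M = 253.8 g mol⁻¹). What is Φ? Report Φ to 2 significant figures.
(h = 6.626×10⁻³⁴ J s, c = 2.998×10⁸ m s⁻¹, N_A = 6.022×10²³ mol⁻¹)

Φ = 0.90

Product: 1.49 mg / 253.8 g mol⁻¹ = 5.871×10⁻⁶ mol.
Photon energy at 294 nm: hc/λ = (6.626×10⁻³⁴)(2.998×10⁸)/(294×10⁻⁹) = 6.757×10⁻¹⁹ J.
Incident energy: 0.00297 kJ = 2.97 J.
Photons incident: 2.97 / 6.757×10⁻¹⁹ = 4.395×10¹⁸, i.e. 4.395×10¹⁸/6.022×10²³ = 7.298×10⁻⁶ mol.
Fraction absorbed: 1 − 10^(−0.986) = 0.8967.
Photons absorbed: 0.8967 × 7.298×10⁻⁶ = 6.544×10⁻⁶ mol.
Φ = 5.871×10⁻⁶ mol / 6.544×10⁻⁶ mol photons = 0.90.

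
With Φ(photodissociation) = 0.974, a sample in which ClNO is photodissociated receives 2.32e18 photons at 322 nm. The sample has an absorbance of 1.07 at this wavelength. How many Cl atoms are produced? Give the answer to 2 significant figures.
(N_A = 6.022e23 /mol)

Moles of photons: 2.32e18 / 6.022e23 = 3.853e-6 mol.
Fraction absorbed: 1 − 10^(−1.07) = 0.9149.
Photons absorbed: 0.9149 × 3.853e-6 = 3.525e-6 mol.
Product: Φ × n_abs = 0.974 × 3.525e-6 = 3.433e-6 mol.
As a count: 3.433e-6 × 6.022e23 = 2.1e18.

2.1e18 atoms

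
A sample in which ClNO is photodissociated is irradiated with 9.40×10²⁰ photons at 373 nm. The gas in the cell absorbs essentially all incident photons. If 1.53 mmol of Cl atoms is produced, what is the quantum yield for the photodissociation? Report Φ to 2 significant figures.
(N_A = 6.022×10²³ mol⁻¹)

Product: 1.53 mmol = 0.00153 mol.
Moles of photons: 9.40×10²⁰ / 6.022×10²³ = 0.001561 mol.
Φ = 0.00153 mol / 0.001561 mol photons = 0.98.

Φ = 0.98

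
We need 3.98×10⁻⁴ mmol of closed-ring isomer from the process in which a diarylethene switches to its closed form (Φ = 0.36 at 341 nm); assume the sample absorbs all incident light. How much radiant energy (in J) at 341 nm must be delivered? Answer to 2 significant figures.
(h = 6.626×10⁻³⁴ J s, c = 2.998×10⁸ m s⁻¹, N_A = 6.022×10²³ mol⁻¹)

0.39 J

Product: 3.98×10⁻⁴ mmol = 3.98×10⁻⁷ mol.
Photons that must be absorbed: 3.98×10⁻⁷ / 0.36 = 1.106×10⁻⁶ mol.
Photon energy: hc/λ = 5.825×10⁻¹⁹ J; per mole, 3.508×10⁵ J mol⁻¹.
Energy required: 1.106×10⁻⁶ × 3.508×10⁵ = 0.39 J.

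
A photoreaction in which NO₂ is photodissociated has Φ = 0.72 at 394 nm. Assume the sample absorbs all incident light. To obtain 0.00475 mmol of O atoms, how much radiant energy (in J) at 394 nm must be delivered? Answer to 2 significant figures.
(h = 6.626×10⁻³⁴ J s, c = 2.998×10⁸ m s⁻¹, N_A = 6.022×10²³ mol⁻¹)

Product: 0.00475 mmol = 4.75×10⁻⁶ mol.
Photons that must be absorbed: 4.75×10⁻⁶ / 0.72 = 6.597×10⁻⁶ mol.
Photon energy: hc/λ = 5.042×10⁻¹⁹ J; per mole, 3.036×10⁵ J mol⁻¹.
Energy required: 6.597×10⁻⁶ × 3.036×10⁵ = 2.0 J.

2.0 J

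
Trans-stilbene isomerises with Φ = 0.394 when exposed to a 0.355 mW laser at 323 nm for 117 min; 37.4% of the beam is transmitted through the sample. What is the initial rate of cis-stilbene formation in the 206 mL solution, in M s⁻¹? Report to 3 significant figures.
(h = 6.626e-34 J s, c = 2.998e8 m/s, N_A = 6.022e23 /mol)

Photon energy at 323 nm: hc/λ = (6.626e-34)(2.998e8)/(323e-9) = 6.150e-19 J.
Energy delivered: (0.355 mW)(7020 s) = 2.492 J.
Photons incident: 2.492 / 6.150e-19 = 4.052e18, i.e. 4.052e18/6.022e23 = 6.729e-6 mol.
Fraction absorbed: 1 − 37.4/100 = 0.6260.
Photons absorbed: 0.6260 × 6.729e-6 = 4.212e-6 mol.
Product formed: 0.394 × 4.212e-6 = 1.660e-6 mol.
Rate: 1.660e-6 mol / (7020 s × 0.206 L) = 1.15e-9 M s⁻¹.

1.15e-9 M s⁻¹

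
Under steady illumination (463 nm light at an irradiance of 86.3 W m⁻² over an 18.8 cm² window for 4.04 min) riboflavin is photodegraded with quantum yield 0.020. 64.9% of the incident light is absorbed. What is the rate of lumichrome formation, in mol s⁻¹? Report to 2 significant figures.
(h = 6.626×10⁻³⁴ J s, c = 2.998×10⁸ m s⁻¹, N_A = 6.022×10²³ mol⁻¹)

8.2×10⁻⁹ mol s⁻¹

Photon energy at 463 nm: hc/λ = (6.626×10⁻³⁴)(2.998×10⁸)/(463×10⁻⁹) = 4.290×10⁻¹⁹ J.
Energy delivered: (86.3 W m⁻²)(18.8×10⁻⁴ m²)(242.4 s) = 39.33 J.
Photons incident: 39.33 / 4.290×10⁻¹⁹ = 9.168×10¹⁹, i.e. 9.168×10¹⁹/6.022×10²³ = 1.522×10⁻⁴ mol.
Photons absorbed: 0.649 × 1.522×10⁻⁴ = 9.878×10⁻⁵ mol.
Product formed: 0.020 × 9.878×10⁻⁵ = 1.976×10⁻⁶ mol.
Rate: 1.976×10⁻⁶ / 242.4 s = 8.2×10⁻⁹ mol s⁻¹.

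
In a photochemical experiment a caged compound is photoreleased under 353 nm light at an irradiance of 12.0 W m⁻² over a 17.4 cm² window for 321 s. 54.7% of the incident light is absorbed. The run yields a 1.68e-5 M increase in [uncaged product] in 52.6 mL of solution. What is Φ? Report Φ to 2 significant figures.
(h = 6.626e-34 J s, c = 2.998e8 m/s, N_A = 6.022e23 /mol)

Φ = 0.082

Product: (1.68e-5 M)(0.0526 L) = 8.837e-7 mol.
Photon energy at 353 nm: hc/λ = (6.626e-34)(2.998e8)/(353e-9) = 5.627e-19 J.
Energy delivered: (12.0 W m⁻²)(17.4e-4 m²)(321 s) = 6.702 J.
Photons incident: 6.702 / 5.627e-19 = 1.191e19, i.e. 1.191e19/6.022e23 = 1.978e-5 mol.
Photons absorbed: 0.547 × 1.978e-5 = 1.082e-5 mol.
Φ = 8.837e-7 mol / 1.082e-5 mol photons = 0.082.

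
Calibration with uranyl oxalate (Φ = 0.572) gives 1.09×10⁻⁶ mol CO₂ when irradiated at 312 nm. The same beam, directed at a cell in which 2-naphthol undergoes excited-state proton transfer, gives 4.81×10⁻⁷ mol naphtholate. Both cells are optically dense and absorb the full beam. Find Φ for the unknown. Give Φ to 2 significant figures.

Φ = 0.25

Photons absorbed by the actinometer: 1.09×10⁻⁶ / 0.572 = 1.906×10⁻⁶ mol.
Φ(unknown) = 4.81×10⁻⁷ / 1.906×10⁻⁶ = 0.25.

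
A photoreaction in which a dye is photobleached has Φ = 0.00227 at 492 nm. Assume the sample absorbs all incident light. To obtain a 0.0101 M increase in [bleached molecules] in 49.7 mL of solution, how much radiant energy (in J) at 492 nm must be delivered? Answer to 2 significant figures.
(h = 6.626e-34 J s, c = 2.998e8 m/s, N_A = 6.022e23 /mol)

5.4e4 J

Product: (0.0101 M)(0.0497 L) = 5.020e-4 mol.
Photons that must be absorbed: 5.020e-4 / 0.00227 = 0.2211 mol.
Photon energy: hc/λ = 4.038e-19 J; per mole, 2.432e5 J mol⁻¹.
Energy required: 0.2211 × 2.432e5 = 5.4e4 J.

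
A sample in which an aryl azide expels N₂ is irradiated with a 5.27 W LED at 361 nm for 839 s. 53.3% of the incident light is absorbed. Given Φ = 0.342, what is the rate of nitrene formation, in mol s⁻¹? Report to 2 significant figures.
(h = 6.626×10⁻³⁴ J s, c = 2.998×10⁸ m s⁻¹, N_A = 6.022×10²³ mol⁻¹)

Photon energy at 361 nm: hc/λ = (6.626×10⁻³⁴)(2.998×10⁸)/(361×10⁻⁹) = 5.503×10⁻¹⁹ J.
Energy delivered: (5.27 W)(839 s) = 4422 J.
Photons incident: 4422 / 5.503×10⁻¹⁹ = 8.036×10²¹, i.e. 8.036×10²¹/6.022×10²³ = 0.01334 mol.
Photons absorbed: 0.533 × 0.01334 = 0.007110 mol.
Product formed: 0.342 × 0.007110 = 0.002432 mol.
Rate: 0.002432 / 839 s = 2.9×10⁻⁶ mol s⁻¹.

2.9×10⁻⁶ mol s⁻¹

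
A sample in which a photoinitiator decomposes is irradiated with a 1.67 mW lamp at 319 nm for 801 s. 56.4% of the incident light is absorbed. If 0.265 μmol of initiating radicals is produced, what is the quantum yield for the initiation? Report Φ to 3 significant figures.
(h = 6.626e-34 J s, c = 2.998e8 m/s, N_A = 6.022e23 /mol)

Product: 0.265 μmol = 2.65e-7 mol.
Photon energy at 319 nm: hc/λ = (6.626e-34)(2.998e8)/(319e-9) = 6.227e-19 J.
Energy delivered: (1.67 mW)(801 s) = 1.338 J.
Photons incident: 1.338 / 6.227e-19 = 2.149e18, i.e. 2.149e18/6.022e23 = 3.569e-6 mol.
Photons absorbed: 0.564 × 3.569e-6 = 2.013e-6 mol.
Φ = 2.65e-7 mol / 2.013e-6 mol photons = 0.132.

Φ = 0.132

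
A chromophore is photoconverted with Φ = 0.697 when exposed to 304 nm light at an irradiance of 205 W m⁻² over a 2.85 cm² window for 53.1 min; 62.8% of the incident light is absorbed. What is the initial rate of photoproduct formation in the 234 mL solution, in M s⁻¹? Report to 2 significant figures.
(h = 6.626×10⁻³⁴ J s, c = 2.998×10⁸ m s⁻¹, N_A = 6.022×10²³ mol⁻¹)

Photon energy at 304 nm: hc/λ = (6.626×10⁻³⁴)(2.998×10⁸)/(304×10⁻⁹) = 6.534×10⁻¹⁹ J.
Energy delivered: (205 W m⁻²)(2.85×10⁻⁴ m²)(3186 s) = 186.1 J.
Photons incident: 186.1 / 6.534×10⁻¹⁹ = 2.848×10²⁰, i.e. 2.848×10²⁰/6.022×10²³ = 4.729×10⁻⁴ mol.
Photons absorbed: 0.628 × 4.729×10⁻⁴ = 2.970×10⁻⁴ mol.
Product formed: 0.697 × 2.970×10⁻⁴ = 2.070×10⁻⁴ mol.
Rate: 2.070×10⁻⁴ mol / (3186 s × 0.234 L) = 2.8×10⁻⁷ M s⁻¹.

2.8×10⁻⁷ M s⁻¹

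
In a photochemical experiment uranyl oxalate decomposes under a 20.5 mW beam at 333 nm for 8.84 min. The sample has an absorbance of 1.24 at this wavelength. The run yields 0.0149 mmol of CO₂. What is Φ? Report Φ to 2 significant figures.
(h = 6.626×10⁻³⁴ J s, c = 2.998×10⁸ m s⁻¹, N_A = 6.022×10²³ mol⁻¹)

Φ = 0.52

Product: 0.0149 mmol = 1.49×10⁻⁵ mol.
Photon energy at 333 nm: hc/λ = (6.626×10⁻³⁴)(2.998×10⁸)/(333×10⁻⁹) = 5.965×10⁻¹⁹ J.
Energy delivered: (20.5 mW)(530.4 s) = 10.87 J.
Photons incident: 10.87 / 5.965×10⁻¹⁹ = 1.822×10¹⁹, i.e. 1.822×10¹⁹/6.022×10²³ = 3.026×10⁻⁵ mol.
Fraction absorbed: 1 − 10^(−1.24) = 0.9425.
Photons absorbed: 0.9425 × 3.026×10⁻⁵ = 2.852×10⁻⁵ mol.
Φ = 1.49×10⁻⁵ mol / 2.852×10⁻⁵ mol photons = 0.52.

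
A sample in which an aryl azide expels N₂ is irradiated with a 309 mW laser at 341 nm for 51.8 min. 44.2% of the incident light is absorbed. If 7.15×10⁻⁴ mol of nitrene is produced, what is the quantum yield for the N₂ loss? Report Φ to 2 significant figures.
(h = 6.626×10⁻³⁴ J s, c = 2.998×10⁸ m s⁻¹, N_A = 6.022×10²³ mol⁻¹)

Φ = 0.59

Photon energy at 341 nm: hc/λ = (6.626×10⁻³⁴)(2.998×10⁸)/(341×10⁻⁹) = 5.825×10⁻¹⁹ J.
Energy delivered: (309 mW)(3108 s) = 960.4 J.
Photons incident: 960.4 / 5.825×10⁻¹⁹ = 1.649×10²¹, i.e. 1.649×10²¹/6.022×10²³ = 0.002738 mol.
Photons absorbed: 0.442 × 0.002738 = 0.001210 mol.
Φ = 7.15×10⁻⁴ mol / 0.001210 mol photons = 0.59.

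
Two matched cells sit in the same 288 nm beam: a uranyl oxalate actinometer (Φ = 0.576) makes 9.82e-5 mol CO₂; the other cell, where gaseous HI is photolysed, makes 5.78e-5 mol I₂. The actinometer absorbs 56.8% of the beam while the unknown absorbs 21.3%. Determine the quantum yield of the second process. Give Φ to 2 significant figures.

Photons absorbed by the actinometer: 9.82e-5 / 0.576 = 1.705e-4 mol.
Incident flux: 1.705e-4 / 0.568 = 3.002e-4 einstein.
Absorbed by unknown: 0.213 × 3.002e-4 = 6.394e-5 mol.
Φ(unknown) = 5.78e-5 / 6.394e-5 = 0.90.

Φ = 0.90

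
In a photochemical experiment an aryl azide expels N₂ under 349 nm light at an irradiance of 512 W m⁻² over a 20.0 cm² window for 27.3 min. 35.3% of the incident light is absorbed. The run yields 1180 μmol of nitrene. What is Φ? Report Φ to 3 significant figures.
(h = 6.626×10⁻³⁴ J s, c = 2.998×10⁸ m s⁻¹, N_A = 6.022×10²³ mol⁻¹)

Φ = 0.683

Product: 1180 μmol = 0.00118 mol.
Photon energy at 349 nm: hc/λ = (6.626×10⁻³⁴)(2.998×10⁸)/(349×10⁻⁹) = 5.692×10⁻¹⁹ J.
Energy delivered: (512 W m⁻²)(20.0×10⁻⁴ m²)(1638 s) = 1677 J.
Photons incident: 1677 / 5.692×10⁻¹⁹ = 2.946×10²¹, i.e. 2.946×10²¹/6.022×10²³ = 0.004892 mol.
Photons absorbed: 0.353 × 0.004892 = 0.001727 mol.
Φ = 0.00118 mol / 0.001727 mol photons = 0.683.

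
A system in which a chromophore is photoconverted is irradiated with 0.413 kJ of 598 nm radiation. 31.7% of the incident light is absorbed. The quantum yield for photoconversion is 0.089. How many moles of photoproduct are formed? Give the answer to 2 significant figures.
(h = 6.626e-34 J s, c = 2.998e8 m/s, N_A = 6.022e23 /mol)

5.8e-5 mol

Photon energy at 598 nm: hc/λ = (6.626e-34)(2.998e8)/(598e-9) = 3.322e-19 J.
Incident energy: 0.413 kJ = 413 J.
Photons incident: 413 / 3.322e-19 = 1.243e21, i.e. 1.243e21/6.022e23 = 0.002064 mol.
Photons absorbed: 0.317 × 0.002064 = 6.543e-4 mol.
Product: Φ × n_abs = 0.089 × 6.543e-4 = 5.823e-5 mol.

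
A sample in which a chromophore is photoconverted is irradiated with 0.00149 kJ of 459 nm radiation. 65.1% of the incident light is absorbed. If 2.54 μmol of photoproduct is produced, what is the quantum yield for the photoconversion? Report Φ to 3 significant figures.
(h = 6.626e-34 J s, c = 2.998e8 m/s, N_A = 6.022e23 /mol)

Φ = 0.682

Product: 2.54 μmol = 2.54e-6 mol.
Photon energy at 459 nm: hc/λ = (6.626e-34)(2.998e8)/(459e-9) = 4.328e-19 J.
Incident energy: 0.00149 kJ = 1.49 J.
Photons incident: 1.49 / 4.328e-19 = 3.443e18, i.e. 3.443e18/6.022e23 = 5.717e-6 mol.
Photons absorbed: 0.651 × 5.717e-6 = 3.722e-6 mol.
Φ = 2.54e-6 mol / 3.722e-6 mol photons = 0.682.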